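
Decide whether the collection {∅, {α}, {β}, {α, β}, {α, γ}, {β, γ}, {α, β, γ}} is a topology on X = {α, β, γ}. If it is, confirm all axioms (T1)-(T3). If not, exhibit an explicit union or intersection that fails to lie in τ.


τ is NOT a topology on X.

Axiom (T1): ∅ ∈ τ? Yes; X ∈ τ? Yes.
Axiom (T2/T3): check pairwise unions and intersections of members of τ.
Counterexample for (T3): {α, γ} ∩ {β, γ} = {γ} ∉ τ. Therefore τ is NOT a topology.


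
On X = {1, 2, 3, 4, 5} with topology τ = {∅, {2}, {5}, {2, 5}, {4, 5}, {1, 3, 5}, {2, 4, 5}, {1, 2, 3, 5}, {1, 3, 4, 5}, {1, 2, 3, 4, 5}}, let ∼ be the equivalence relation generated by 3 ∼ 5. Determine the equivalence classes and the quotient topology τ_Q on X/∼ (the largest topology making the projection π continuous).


X/∼ = {[1], [2], [3=5], [4]}; |τ_Q| = 6.

Equivalence classes: [1], [2], [3=5], [4].
Quotient map π: X → X/∼ sends 1 ↦ [1], 2 ↦ [2], 3 ↦ [3=5], 4 ↦ [4], 5 ↦ [3=5].
For each subset V ⊆ X/∼, compute π^{-1}(V) ⊆ X and check whether π^{-1}(V) ∈ τ. V is open in τ_Q iff π^{-1}(V) ∈ τ.
  V = {}: π^{-1}(V) = ∅ ∈ τ ✓.
  V = {[1]}: π^{-1}(V) = {1} ∉ τ ✗.
  V = {[2]}: π^{-1}(V) = {2} ∈ τ ✓.
  V = {[1], [2]}: π^{-1}(V) = {1, 2} ∉ τ ✗.
  V = {[3=5]}: π^{-1}(V) = {3, 5} ∉ τ ✗.
  V = {[1], [3=5]}: π^{-1}(V) = {1, 3, 5} ∈ τ ✓.
  V = {[2], [3=5]}: π^{-1}(V) = {2, 3, 5} ∉ τ ✗.
  V = {[1], [2], [3=5]}: π^{-1}(V) = {1, 2, 3, 5} ∈ τ ✓.
  V = {[4]}: π^{-1}(V) = {4} ∉ τ ✗.
  V = {[1], [4]}: π^{-1}(V) = {1, 4} ∉ τ ✗.
  V = {[2], [4]}: π^{-1}(V) = {2, 4} ∉ τ ✗.
  V = {[1], [2], [4]}: π^{-1}(V) = {1, 2, 4} ∉ τ ✗.
  V = {[3=5], [4]}: π^{-1}(V) = {3, 4, 5} ∉ τ ✗.
  V = {[1], [3=5], [4]}: π^{-1}(V) = {1, 3, 4, 5} ∈ τ ✓.
  V = {[2], [3=5], [4]}: π^{-1}(V) = {2, 3, 4, 5} ∉ τ ✗.
  V = {[1], [2], [3=5], [4]}: π^{-1}(V) = {1, 2, 3, 4, 5} ∈ τ ✓.
Open sets in the quotient: τ_Q = {{}, {[2]}, {[1], [3=5]}, {[1], [2], [3=5]}, {[1], [3=5], [4]}, {[1], [2], [3=5], [4]}} (6 elements).


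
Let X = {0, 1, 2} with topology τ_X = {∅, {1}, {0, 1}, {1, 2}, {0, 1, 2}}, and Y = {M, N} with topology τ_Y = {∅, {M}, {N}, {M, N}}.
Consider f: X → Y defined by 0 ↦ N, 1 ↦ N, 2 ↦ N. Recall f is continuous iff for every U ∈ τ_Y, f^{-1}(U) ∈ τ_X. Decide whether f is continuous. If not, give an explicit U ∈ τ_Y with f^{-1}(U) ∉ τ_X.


f IS continuous.

Compute f^{-1}(U) for each U ∈ τ_Y:
  U = ∅: f^{-1}(U) = ∅ ∈ τ_X ✓.
  U = {M}: f^{-1}(U) = ∅ ∈ τ_X ✓.
  U = {N}: f^{-1}(U) = {0, 1, 2} ∈ τ_X ✓.
  U = {M, N}: f^{-1}(U) = {0, 1, 2} ∈ τ_X ✓.
Every preimage lies in τ_X, so f IS continuous.


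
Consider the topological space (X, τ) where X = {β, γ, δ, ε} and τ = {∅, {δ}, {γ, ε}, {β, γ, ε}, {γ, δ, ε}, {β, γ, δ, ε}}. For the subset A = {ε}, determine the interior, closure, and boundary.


int(A) = ∅, cl(A) = {β, γ, ε}, ∂A = {β, γ, ε}.

Closed sets in (X, τ) are complements of opens:
  closed(X, τ) = {∅, {β}, {δ}, {β, δ}, {β, γ, ε}, {β, γ, δ, ε}}.
int(A) = ⋃ {U ∈ τ : U ⊆ A}. Opens contained in A: ∅.
Taking the union of these: int(A) = ∅.
cl(A) = ⋂ {C closed : A ⊆ C}. Closed sets containing A: {β, γ, ε}, {β, γ, δ, ε}.
Intersecting these: cl(A) = {β, γ, ε}.
∂A = cl(A) ∖ int(A) = {β, γ, ε} ∖ ∅ = {β, γ, ε}.


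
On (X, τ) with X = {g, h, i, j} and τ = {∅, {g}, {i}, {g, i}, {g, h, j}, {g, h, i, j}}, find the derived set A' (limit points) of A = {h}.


A' = {j}

For each x ∈ X, list the open sets U ∈ τ with x ∈ U, then check whether U ∩ (A ∖ {x}) ≠ ∅ for every such U.
  x = g: open {g} ∋ x has {g} ∩ (A ∖ {g}) = ∅, so x is NOT a limit point.
  x = h: open {g, h, j} ∋ x has {g, h, j} ∩ (A ∖ {h}) = ∅, so x is NOT a limit point.
  x = i: open {i} ∋ x has {i} ∩ (A ∖ {i}) = ∅, so x is NOT a limit point.
  x = j: opens ∋ x are {g, h, j}, {g, h, i, j}; each meets A ∖ {j}, so x IS a limit point.
Collecting: A' = {j}.


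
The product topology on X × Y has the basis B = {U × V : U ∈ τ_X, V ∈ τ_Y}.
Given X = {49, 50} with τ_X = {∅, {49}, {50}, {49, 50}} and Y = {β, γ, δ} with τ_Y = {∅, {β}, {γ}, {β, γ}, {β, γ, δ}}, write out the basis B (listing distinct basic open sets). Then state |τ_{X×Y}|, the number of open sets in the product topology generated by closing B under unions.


Basis B = {∅ × ∅, {49} × {β}, {49} × {γ}, {50} × {β}, {50} × {γ}, {49} × {β, γ}, {49, 50} × {β}, {49, 50} × {γ}, {50} × {β, γ}, {49} × {β, γ, δ}, {50} × {β, γ, δ}, {49, 50} × {β, γ}, {49, 50} × {β, γ, δ}}; |τ_{X×Y}| = 25.

Enumerate products U × V with U ∈ τ_X, V ∈ τ_Y (deduplicated):
  ∅ × ∅ = {} (∅)
  {49} × {β} = {(49,β)}
  {49} × {γ} = {(49,γ)}
  {50} × {β} = {(50,β)}
  {50} × {γ} = {(50,γ)}
  {49} × {β, γ} = {(49,β), (49,γ)}
  {49, 50} × {β} = {(49,β), (50,β)}
  {49, 50} × {γ} = {(49,γ), (50,γ)}
  {50} × {β, γ} = {(50,β), (50,γ)}
  {49} × {β, γ, δ} = {(49,β), (49,γ), (49,δ)}
  {50} × {β, γ, δ} = {(50,β), (50,γ), (50,δ)}
  {49, 50} × {β, γ} = {(49,β), (49,γ), (50,β), (50,γ)}
  {49, 50} × {β, γ, δ} = {(49,β), (49,γ), (49,δ), (50,β), (50,γ), (50,δ)}
These 13 distinct sets form the basis B.
Close under arbitrary unions to get τ_{X×Y}; counting gives |τ_{X×Y}| = 25.


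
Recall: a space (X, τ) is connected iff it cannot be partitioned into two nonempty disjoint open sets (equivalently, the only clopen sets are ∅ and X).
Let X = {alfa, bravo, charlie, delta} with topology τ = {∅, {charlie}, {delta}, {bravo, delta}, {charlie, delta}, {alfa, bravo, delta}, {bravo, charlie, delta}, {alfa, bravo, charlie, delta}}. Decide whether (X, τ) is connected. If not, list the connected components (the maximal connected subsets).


(X, τ) is disconnected; components = [{charlie}, {alfa, bravo, delta}].

Find clopen sets (U ∈ τ with X ∖ U ∈ τ):
  U = ∅, X ∖ U = {alfa, bravo, charlie, delta} — both open, so U is clopen.
  U = {charlie}, X ∖ U = {alfa, bravo, delta} — both open, so U is clopen.
  U = {alfa, bravo, delta}, X ∖ U = {charlie} — both open, so U is clopen.
  U = {alfa, bravo, charlie, delta}, X ∖ U = ∅ — both open, so U is clopen.
Nontrivial clopen(s) exist: e.g. {alfa, bravo, delta}. So (X, τ) is disconnected.
Compute connected components by grouping points that agree on all clopens:
  component: {charlie}
  component: {alfa, bravo, delta}


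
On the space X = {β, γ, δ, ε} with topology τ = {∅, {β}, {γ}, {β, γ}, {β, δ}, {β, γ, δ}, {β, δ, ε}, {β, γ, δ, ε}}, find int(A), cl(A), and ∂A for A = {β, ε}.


int(A) = {β}, cl(A) = {β, δ, ε}, ∂A = {δ, ε}.

Closed sets in (X, τ) are complements of opens:
  closed(X, τ) = {∅, {γ}, {ε}, {γ, ε}, {δ, ε}, {β, δ, ε}, {γ, δ, ε}, {β, γ, δ, ε}}.
int(A) = ⋃ {U ∈ τ : U ⊆ A}. Opens contained in A: ∅, {β}.
Taking the union of these: int(A) = {β}.
cl(A) = ⋂ {C closed : A ⊆ C}. Closed sets containing A: {β, δ, ε}, {β, γ, δ, ε}.
Intersecting these: cl(A) = {β, δ, ε}.
∂A = cl(A) ∖ int(A) = {β, δ, ε} ∖ {β} = {δ, ε}.


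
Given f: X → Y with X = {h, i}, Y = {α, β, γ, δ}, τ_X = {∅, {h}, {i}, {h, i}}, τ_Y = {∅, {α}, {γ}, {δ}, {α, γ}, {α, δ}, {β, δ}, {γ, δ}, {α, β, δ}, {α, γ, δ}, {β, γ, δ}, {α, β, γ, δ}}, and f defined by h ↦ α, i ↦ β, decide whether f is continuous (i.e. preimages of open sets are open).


f IS continuous.

Compute f^{-1}(U) for each U ∈ τ_Y:
  U = ∅: f^{-1}(U) = ∅ ∈ τ_X ✓.
  U = {α}: f^{-1}(U) = {h} ∈ τ_X ✓.
  U = {γ}: f^{-1}(U) = ∅ ∈ τ_X ✓.
  U = {δ}: f^{-1}(U) = ∅ ∈ τ_X ✓.
  U = {α, γ}: f^{-1}(U) = {h} ∈ τ_X ✓.
  U = {α, δ}: f^{-1}(U) = {h} ∈ τ_X ✓.
  U = {β, δ}: f^{-1}(U) = {i} ∈ τ_X ✓.
  U = {γ, δ}: f^{-1}(U) = ∅ ∈ τ_X ✓.
  U = {α, β, δ}: f^{-1}(U) = {h, i} ∈ τ_X ✓.
  U = {α, γ, δ}: f^{-1}(U) = {h} ∈ τ_X ✓.
  U = {β, γ, δ}: f^{-1}(U) = {i} ∈ τ_X ✓.
  U = {α, β, γ, δ}: f^{-1}(U) = {h, i} ∈ τ_X ✓.
Every preimage lies in τ_X, so f IS continuous.


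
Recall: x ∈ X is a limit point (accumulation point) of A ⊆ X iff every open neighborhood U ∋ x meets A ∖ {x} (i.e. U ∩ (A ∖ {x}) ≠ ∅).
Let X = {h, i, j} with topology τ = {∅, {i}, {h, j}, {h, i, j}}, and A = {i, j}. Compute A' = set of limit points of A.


A' = {h}

For each x ∈ X, list the open sets U ∈ τ with x ∈ U, then check whether U ∩ (A ∖ {x}) ≠ ∅ for every such U.
  x = h: opens ∋ x are {h, j}, {h, i, j}; each meets A ∖ {h}, so x IS a limit point.
  x = i: open {i} ∋ x has {i} ∩ (A ∖ {i}) = ∅, so x is NOT a limit point.
  x = j: open {h, j} ∋ x has {h, j} ∩ (A ∖ {j}) = ∅, so x is NOT a limit point.
Collecting: A' = {h}.


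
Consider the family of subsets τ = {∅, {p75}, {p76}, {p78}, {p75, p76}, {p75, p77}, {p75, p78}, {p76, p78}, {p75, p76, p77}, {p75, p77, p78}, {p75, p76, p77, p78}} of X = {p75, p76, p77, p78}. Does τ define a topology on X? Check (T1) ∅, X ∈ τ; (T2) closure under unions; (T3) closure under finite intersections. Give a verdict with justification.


τ is NOT a topology on X.

Axiom (T1): ∅ ∈ τ? Yes; X ∈ τ? Yes.
Axiom (T2/T3): check pairwise unions and intersections of members of τ.
Counterexample for (T2): {p75} ∪ {p76, p78} = {p75, p76, p78} ∉ τ. Therefore τ is NOT a topology.


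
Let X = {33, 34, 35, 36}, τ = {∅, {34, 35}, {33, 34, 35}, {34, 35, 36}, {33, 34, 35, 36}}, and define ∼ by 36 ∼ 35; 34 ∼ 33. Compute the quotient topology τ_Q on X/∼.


X/∼ = {[33=34], [35=36]}; |τ_Q| = 2.

Equivalence classes: [33=34], [35=36].
Quotient map π: X → X/∼ sends 33 ↦ [33=34], 34 ↦ [33=34], 35 ↦ [35=36], 36 ↦ [35=36].
For each subset V ⊆ X/∼, compute π^{-1}(V) ⊆ X and check whether π^{-1}(V) ∈ τ. V is open in τ_Q iff π^{-1}(V) ∈ τ.
  V = {}: π^{-1}(V) = ∅ ∈ τ ✓.
  V = {[33=34]}: π^{-1}(V) = {33, 34} ∉ τ ✗.
  V = {[35=36]}: π^{-1}(V) = {35, 36} ∉ τ ✗.
  V = {[33=34], [35=36]}: π^{-1}(V) = {33, 34, 35, 36} ∈ τ ✓.
Open sets in the quotient: τ_Q = {{}, {[33=34], [35=36]}} (2 elements).


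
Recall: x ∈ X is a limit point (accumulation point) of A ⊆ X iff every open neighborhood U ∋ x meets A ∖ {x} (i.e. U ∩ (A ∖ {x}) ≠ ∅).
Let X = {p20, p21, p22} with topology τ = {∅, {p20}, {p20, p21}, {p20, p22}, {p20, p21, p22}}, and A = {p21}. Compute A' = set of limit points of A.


A' = ∅

For each x ∈ X, list the open sets U ∈ τ with x ∈ U, then check whether U ∩ (A ∖ {x}) ≠ ∅ for every such U.
  x = p20: open {p20} ∋ x has {p20} ∩ (A ∖ {p20}) = ∅, so x is NOT a limit point.
  x = p21: open {p20, p21} ∋ x has {p20, p21} ∩ (A ∖ {p21}) = ∅, so x is NOT a limit point.
  x = p22: open {p20, p22} ∋ x has {p20, p22} ∩ (A ∖ {p22}) = ∅, so x is NOT a limit point.
Collecting: A' = ∅.


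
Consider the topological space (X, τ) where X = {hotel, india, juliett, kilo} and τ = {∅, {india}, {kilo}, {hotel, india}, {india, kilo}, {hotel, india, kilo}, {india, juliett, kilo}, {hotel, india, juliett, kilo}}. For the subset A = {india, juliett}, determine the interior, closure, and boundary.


int(A) = {india}, cl(A) = {hotel, india, juliett}, ∂A = {hotel, juliett}.

Closed sets in (X, τ) are complements of opens:
  closed(X, τ) = {∅, {hotel}, {juliett}, {hotel, juliett}, {juliett, kilo}, {hotel, india, juliett}, {hotel, juliett, kilo}, {hotel, india, juliett, kilo}}.
int(A) = ⋃ {U ∈ τ : U ⊆ A}. Opens contained in A: ∅, {india}.
Taking the union of these: int(A) = {india}.
cl(A) = ⋂ {C closed : A ⊆ C}. Closed sets containing A: {hotel, india, juliett}, {hotel, india, juliett, kilo}.
Intersecting these: cl(A) = {hotel, india, juliett}.
∂A = cl(A) ∖ int(A) = {hotel, india, juliett} ∖ {india} = {hotel, juliett}.


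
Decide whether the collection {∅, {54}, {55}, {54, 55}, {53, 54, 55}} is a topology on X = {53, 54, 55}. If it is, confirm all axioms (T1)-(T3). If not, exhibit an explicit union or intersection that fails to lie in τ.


τ IS a topology on X.

Axiom (T1): ∅ ∈ τ? Yes; X ∈ τ? Yes.
Axiom (T2/T3): check pairwise unions and intersections of members of τ.
All pairwise intersections and unions checked — each lies in τ. Therefore τ satisfies (T1), (T2), (T3): it IS a topology on X.


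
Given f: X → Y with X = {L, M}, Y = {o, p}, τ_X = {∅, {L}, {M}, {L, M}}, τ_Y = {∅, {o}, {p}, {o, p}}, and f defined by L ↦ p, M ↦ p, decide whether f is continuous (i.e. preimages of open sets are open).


f IS continuous.

Compute f^{-1}(U) for each U ∈ τ_Y:
  U = ∅: f^{-1}(U) = ∅ ∈ τ_X ✓.
  U = {o}: f^{-1}(U) = ∅ ∈ τ_X ✓.
  U = {p}: f^{-1}(U) = {L, M} ∈ τ_X ✓.
  U = {o, p}: f^{-1}(U) = {L, M} ∈ τ_X ✓.
Every preimage lies in τ_X, so f IS continuous.


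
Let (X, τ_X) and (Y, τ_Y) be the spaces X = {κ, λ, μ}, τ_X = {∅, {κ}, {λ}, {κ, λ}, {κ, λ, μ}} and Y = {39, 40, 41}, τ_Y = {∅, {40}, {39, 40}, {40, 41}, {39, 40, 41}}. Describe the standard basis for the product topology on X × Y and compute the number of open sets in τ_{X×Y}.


Basis B = {∅ × ∅, {κ} × {40}, {λ} × {40}, {κ} × {39, 40}, {κ} × {40, 41}, {κ, λ} × {40}, {λ} × {39, 40}, {λ} × {40, 41}, {κ} × {39, 40, 41}, {κ, λ, μ} × {40}, {λ} × {39, 40, 41}, {κ, λ} × {39, 40}, {κ, λ} × {40, 41}, {κ, λ} × {39, 40, 41}, {κ, λ, μ} × {39, 40}, {κ, λ, μ} × {40, 41}, {κ, λ, μ} × {39, 40, 41}}; |τ_{X×Y}| = 50.

Enumerate products U × V with U ∈ τ_X, V ∈ τ_Y (deduplicated):
  ∅ × ∅ = {} (∅)
  {κ} × {40} = {(κ,40)}
  {λ} × {40} = {(λ,40)}
  {κ} × {39, 40} = {(κ,39), (κ,40)}
  {κ} × {40, 41} = {(κ,40), (κ,41)}
  {κ, λ} × {40} = {(κ,40), (λ,40)}
  {λ} × {39, 40} = {(λ,39), (λ,40)}
  {λ} × {40, 41} = {(λ,40), (λ,41)}
  {κ} × {39, 40, 41} = {(κ,39), (κ,40), (κ,41)}
  {κ, λ, μ} × {40} = {(κ,40), (λ,40), (μ,40)}
  {λ} × {39, 40, 41} = {(λ,39), (λ,40), (λ,41)}
  {κ, λ} × {39, 40} = {(κ,39), (κ,40), (λ,39), (λ,40)}
  {κ, λ} × {40, 41} = {(κ,40), (κ,41), (λ,40), (λ,41)}
  {κ, λ} × {39, 40, 41} = {(κ,39), (κ,40), (κ,41), (λ,39), (λ,40), (λ,41)}
  {κ, λ, μ} × {39, 40} = {(κ,39), (κ,40), (λ,39), (λ,40), (μ,39), (μ,40)}
  {κ, λ, μ} × {40, 41} = {(κ,40), (κ,41), (λ,40), (λ,41), (μ,40), (μ,41)}
  {κ, λ, μ} × {39, 40, 41} = {(κ,39), (κ,40), (κ,41), (λ,39), (λ,40), (λ,41), (μ,39), (μ,40), (μ,41)}
These 17 distinct sets form the basis B.
Close under arbitrary unions to get τ_{X×Y}; counting gives |τ_{X×Y}| = 50.


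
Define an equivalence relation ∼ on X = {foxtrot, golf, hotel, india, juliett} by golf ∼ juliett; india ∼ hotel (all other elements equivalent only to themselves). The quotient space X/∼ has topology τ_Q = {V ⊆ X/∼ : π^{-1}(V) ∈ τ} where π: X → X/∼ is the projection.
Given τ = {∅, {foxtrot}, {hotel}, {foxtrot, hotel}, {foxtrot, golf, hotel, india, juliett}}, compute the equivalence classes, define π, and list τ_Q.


X/∼ = {[foxtrot], [golf=juliett], [hotel=india]}; |τ_Q| = 3.

Equivalence classes: [foxtrot], [golf=juliett], [hotel=india].
Quotient map π: X → X/∼ sends foxtrot ↦ [foxtrot], golf ↦ [golf=juliett], hotel ↦ [hotel=india], india ↦ [hotel=india], juliett ↦ [golf=juliett].
For each subset V ⊆ X/∼, compute π^{-1}(V) ⊆ X and check whether π^{-1}(V) ∈ τ. V is open in τ_Q iff π^{-1}(V) ∈ τ.
  V = {}: π^{-1}(V) = ∅ ∈ τ ✓.
  V = {[foxtrot]}: π^{-1}(V) = {foxtrot} ∈ τ ✓.
  V = {[golf=juliett]}: π^{-1}(V) = {golf, juliett} ∉ τ ✗.
  V = {[foxtrot], [golf=juliett]}: π^{-1}(V) = {foxtrot, golf, juliett} ∉ τ ✗.
  V = {[hotel=india]}: π^{-1}(V) = {hotel, india} ∉ τ ✗.
  V = {[foxtrot], [hotel=india]}: π^{-1}(V) = {foxtrot, hotel, india} ∉ τ ✗.
  V = {[golf=juliett], [hotel=india]}: π^{-1}(V) = {golf, hotel, india, juliett} ∉ τ ✗.
  V = {[foxtrot], [golf=juliett], [hotel=india]}: π^{-1}(V) = {foxtrot, golf, hotel, india, juliett} ∈ τ ✓.
Open sets in the quotient: τ_Q = {{}, {[foxtrot]}, {[foxtrot], [golf=juliett], [hotel=india]}} (3 elements).


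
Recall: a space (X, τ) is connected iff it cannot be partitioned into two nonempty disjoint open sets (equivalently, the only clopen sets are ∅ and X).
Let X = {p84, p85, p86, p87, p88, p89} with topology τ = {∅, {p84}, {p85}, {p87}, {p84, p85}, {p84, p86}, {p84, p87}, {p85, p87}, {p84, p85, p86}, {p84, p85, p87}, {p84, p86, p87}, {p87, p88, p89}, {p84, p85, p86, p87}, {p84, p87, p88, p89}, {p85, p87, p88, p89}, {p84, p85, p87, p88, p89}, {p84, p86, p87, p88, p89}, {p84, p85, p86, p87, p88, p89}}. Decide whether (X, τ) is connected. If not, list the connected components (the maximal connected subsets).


(X, τ) is disconnected; components = [{p85}, {p84, p86}, {p87, p88, p89}].

Find clopen sets (U ∈ τ with X ∖ U ∈ τ):
  U = ∅, X ∖ U = {p84, p85, p86, p87, p88, p89} — both open, so U is clopen.
  U = {p85}, X ∖ U = {p84, p86, p87, p88, p89} — both open, so U is clopen.
  U = {p84, p86}, X ∖ U = {p85, p87, p88, p89} — both open, so U is clopen.
  U = {p84, p85, p86}, X ∖ U = {p87, p88, p89} — both open, so U is clopen.
  U = {p87, p88, p89}, X ∖ U = {p84, p85, p86} — both open, so U is clopen.
  U = {p85, p87, p88, p89}, X ∖ U = {p84, p86} — both open, so U is clopen.
  U = {p84, p86, p87, p88, p89}, X ∖ U = {p85} — both open, so U is clopen.
  U = {p84, p85, p86, p87, p88, p89}, X ∖ U = ∅ — both open, so U is clopen.
Nontrivial clopen(s) exist: e.g. {p84, p85, p86}. So (X, τ) is disconnected.
Compute connected components by grouping points that agree on all clopens:
  component: {p85}
  component: {p84, p86}
  component: {p87, p88, p89}


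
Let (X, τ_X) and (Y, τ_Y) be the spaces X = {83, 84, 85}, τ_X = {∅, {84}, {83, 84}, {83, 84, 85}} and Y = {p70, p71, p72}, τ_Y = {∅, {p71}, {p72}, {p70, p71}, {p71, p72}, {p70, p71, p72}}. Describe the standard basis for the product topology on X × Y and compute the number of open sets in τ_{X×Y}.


Basis B = {∅ × ∅, {84} × {p71}, {84} × {p72}, {83, 84} × {p71}, {83, 84} × {p72}, {84} × {p70, p71}, {84} × {p71, p72}, {83, 84, 85} × {p71}, {83, 84, 85} × {p72}, {84} × {p70, p71, p72}, {83, 84} × {p70, p71}, {83, 84} × {p71, p72}, {83, 84} × {p70, p71, p72}, {83, 84, 85} × {p70, p71}, {83, 84, 85} × {p71, p72}, {83, 84, 85} × {p70, p71, p72}}; |τ_{X×Y}| = 40.

Enumerate products U × V with U ∈ τ_X, V ∈ τ_Y (deduplicated):
  ∅ × ∅ = {} (∅)
  {84} × {p71} = {(84,p71)}
  {84} × {p72} = {(84,p72)}
  {83, 84} × {p71} = {(83,p71), (84,p71)}
  {83, 84} × {p72} = {(83,p72), (84,p72)}
  {84} × {p70, p71} = {(84,p70), (84,p71)}
  {84} × {p71, p72} = {(84,p71), (84,p72)}
  {83, 84, 85} × {p71} = {(83,p71), (84,p71), (85,p71)}
  {83, 84, 85} × {p72} = {(83,p72), (84,p72), (85,p72)}
  {84} × {p70, p71, p72} = {(84,p70), (84,p71), (84,p72)}
  {83, 84} × {p70, p71} = {(83,p70), (83,p71), (84,p70), (84,p71)}
  {83, 84} × {p71, p72} = {(83,p71), (83,p72), (84,p71), (84,p72)}
  {83, 84} × {p70, p71, p72} = {(83,p70), (83,p71), (83,p72), (84,p70), (84,p71), (84,p72)}
  {83, 84, 85} × {p70, p71} = {(83,p70), (83,p71), (84,p70), (84,p71), (85,p70), (85,p71)}
  {83, 84, 85} × {p71, p72} = {(83,p71), (83,p72), (84,p71), (84,p72), (85,p71), (85,p72)}
  {83, 84, 85} × {p70, p71, p72} = {(83,p70), (83,p71), (83,p72), (84,p70), (84,p71), (84,p72), (85,p70), (85,p71), (85,p72)}
These 16 distinct sets form the basis B.
Close under arbitrary unions to get τ_{X×Y}; counting gives |τ_{X×Y}| = 40.


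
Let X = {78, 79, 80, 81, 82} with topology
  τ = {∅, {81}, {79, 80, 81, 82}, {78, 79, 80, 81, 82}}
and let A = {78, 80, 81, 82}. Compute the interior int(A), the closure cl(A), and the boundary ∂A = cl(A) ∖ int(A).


int(A) = {81}, cl(A) = {78, 79, 80, 81, 82}, ∂A = {78, 79, 80, 82}.

Closed sets in (X, τ) are complements of opens:
  closed(X, τ) = {∅, {78}, {78, 79, 80, 82}, {78, 79, 80, 81, 82}}.
int(A) = ⋃ {U ∈ τ : U ⊆ A}. Opens contained in A: ∅, {81}.
Taking the union of these: int(A) = {81}.
cl(A) = ⋂ {C closed : A ⊆ C}. Closed sets containing A: {78, 79, 80, 81, 82}.
Intersecting these: cl(A) = {78, 79, 80, 81, 82}.
∂A = cl(A) ∖ int(A) = {78, 79, 80, 81, 82} ∖ {81} = {78, 79, 80, 82}.


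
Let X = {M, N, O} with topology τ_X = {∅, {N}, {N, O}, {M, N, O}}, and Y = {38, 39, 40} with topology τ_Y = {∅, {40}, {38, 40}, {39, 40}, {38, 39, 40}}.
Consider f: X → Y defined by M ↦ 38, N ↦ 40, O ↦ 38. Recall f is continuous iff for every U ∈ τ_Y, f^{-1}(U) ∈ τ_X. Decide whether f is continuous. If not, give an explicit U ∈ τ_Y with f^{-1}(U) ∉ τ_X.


f IS continuous.

Compute f^{-1}(U) for each U ∈ τ_Y:
  U = ∅: f^{-1}(U) = ∅ ∈ τ_X ✓.
  U = {40}: f^{-1}(U) = {N} ∈ τ_X ✓.
  U = {38, 40}: f^{-1}(U) = {M, N, O} ∈ τ_X ✓.
  U = {39, 40}: f^{-1}(U) = {N} ∈ τ_X ✓.
  U = {38, 39, 40}: f^{-1}(U) = {M, N, O} ∈ τ_X ✓.
Every preimage lies in τ_X, so f IS continuous.


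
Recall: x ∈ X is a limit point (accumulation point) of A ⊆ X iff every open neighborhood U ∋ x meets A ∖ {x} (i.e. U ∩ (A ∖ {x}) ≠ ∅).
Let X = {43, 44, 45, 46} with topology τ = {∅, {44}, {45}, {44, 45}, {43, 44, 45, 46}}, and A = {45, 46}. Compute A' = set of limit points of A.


A' = {43, 46}

For each x ∈ X, list the open sets U ∈ τ with x ∈ U, then check whether U ∩ (A ∖ {x}) ≠ ∅ for every such U.
  x = 43: opens ∋ x are {43, 44, 45, 46}; each meets A ∖ {43}, so x IS a limit point.
  x = 44: open {44} ∋ x has {44} ∩ (A ∖ {44}) = ∅, so x is NOT a limit point.
  x = 45: open {45} ∋ x has {45} ∩ (A ∖ {45}) = ∅, so x is NOT a limit point.
  x = 46: opens ∋ x are {43, 44, 45, 46}; each meets A ∖ {46}, so x IS a limit point.
Collecting: A' = {43, 46}.


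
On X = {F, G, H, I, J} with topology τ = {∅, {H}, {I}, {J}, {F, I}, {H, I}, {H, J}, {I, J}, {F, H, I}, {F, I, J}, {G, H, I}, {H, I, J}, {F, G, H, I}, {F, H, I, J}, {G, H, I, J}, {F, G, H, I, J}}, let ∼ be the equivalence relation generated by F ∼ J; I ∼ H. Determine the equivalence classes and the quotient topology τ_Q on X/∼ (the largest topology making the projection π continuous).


X/∼ = {[F=J], [G], [H=I]}; |τ_Q| = 5.

Equivalence classes: [F=J], [G], [H=I].
Quotient map π: X → X/∼ sends F ↦ [F=J], G ↦ [G], H ↦ [H=I], I ↦ [H=I], J ↦ [F=J].
For each subset V ⊆ X/∼, compute π^{-1}(V) ⊆ X and check whether π^{-1}(V) ∈ τ. V is open in τ_Q iff π^{-1}(V) ∈ τ.
  V = {}: π^{-1}(V) = ∅ ∈ τ ✓.
  V = {[F=J]}: π^{-1}(V) = {F, J} ∉ τ ✗.
  V = {[G]}: π^{-1}(V) = {G} ∉ τ ✗.
  V = {[F=J], [G]}: π^{-1}(V) = {F, G, J} ∉ τ ✗.
  V = {[H=I]}: π^{-1}(V) = {H, I} ∈ τ ✓.
  V = {[F=J], [H=I]}: π^{-1}(V) = {F, H, I, J} ∈ τ ✓.
  V = {[G], [H=I]}: π^{-1}(V) = {G, H, I} ∈ τ ✓.
  V = {[F=J], [G], [H=I]}: π^{-1}(V) = {F, G, H, I, J} ∈ τ ✓.
Open sets in the quotient: τ_Q = {{}, {[H=I]}, {[F=J], [H=I]}, {[G], [H=I]}, {[F=J], [G], [H=I]}} (5 elements).


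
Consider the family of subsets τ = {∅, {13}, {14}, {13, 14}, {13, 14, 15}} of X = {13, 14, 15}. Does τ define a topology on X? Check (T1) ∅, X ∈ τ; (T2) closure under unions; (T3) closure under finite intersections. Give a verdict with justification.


τ IS a topology on X.

Axiom (T1): ∅ ∈ τ? Yes; X ∈ τ? Yes.
Axiom (T2/T3): check pairwise unions and intersections of members of τ.
All pairwise intersections and unions checked — each lies in τ. Therefore τ satisfies (T1), (T2), (T3): it IS a topology on X.


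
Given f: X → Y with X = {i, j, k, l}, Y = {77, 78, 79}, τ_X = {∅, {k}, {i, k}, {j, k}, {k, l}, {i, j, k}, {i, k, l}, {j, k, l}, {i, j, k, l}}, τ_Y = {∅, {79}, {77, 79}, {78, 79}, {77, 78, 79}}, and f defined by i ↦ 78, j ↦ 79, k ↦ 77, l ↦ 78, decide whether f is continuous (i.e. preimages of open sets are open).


f is NOT continuous.

Compute f^{-1}(U) for each U ∈ τ_Y:
  U = ∅: f^{-1}(U) = ∅ ∈ τ_X ✓.
  U = {79}: f^{-1}(U) = {j} ∉ τ_X ✗.
  U = {77, 79}: f^{-1}(U) = {j, k} ∈ τ_X ✓.
  U = {78, 79}: f^{-1}(U) = {i, j, l} ∉ τ_X ✗.
  U = {77, 78, 79}: f^{-1}(U) = {i, j, k, l} ∈ τ_X ✓.
Found U = {79} with f^{-1}(U) = {j} not in τ_X. Therefore f is NOT continuous.


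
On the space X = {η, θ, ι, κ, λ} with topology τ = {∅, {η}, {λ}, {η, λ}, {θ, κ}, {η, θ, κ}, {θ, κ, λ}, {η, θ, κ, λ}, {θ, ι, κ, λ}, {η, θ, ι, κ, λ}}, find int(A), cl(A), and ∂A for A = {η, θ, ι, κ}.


int(A) = {η, θ, κ}, cl(A) = {η, θ, ι, κ}, ∂A = {ι}.

Closed sets in (X, τ) are complements of opens:
  closed(X, τ) = {∅, {η}, {ι}, {η, ι}, {ι, λ}, {η, ι, λ}, {θ, ι, κ}, {η, θ, ι, κ}, {θ, ι, κ, λ}, {η, θ, ι, κ, λ}}.
int(A) = ⋃ {U ∈ τ : U ⊆ A}. Opens contained in A: ∅, {η}, {θ, κ}, {η, θ, κ}.
Taking the union of these: int(A) = {η, θ, κ}.
cl(A) = ⋂ {C closed : A ⊆ C}. Closed sets containing A: {η, θ, ι, κ}, {η, θ, ι, κ, λ}.
Intersecting these: cl(A) = {η, θ, ι, κ}.
∂A = cl(A) ∖ int(A) = {η, θ, ι, κ} ∖ {η, θ, κ} = {ι}.


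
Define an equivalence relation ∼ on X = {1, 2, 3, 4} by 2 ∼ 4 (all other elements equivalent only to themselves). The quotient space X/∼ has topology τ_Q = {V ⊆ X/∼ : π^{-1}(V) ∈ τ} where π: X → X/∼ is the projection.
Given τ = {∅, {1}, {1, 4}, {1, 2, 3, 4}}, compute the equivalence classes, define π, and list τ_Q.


X/∼ = {[1], [2=4], [3]}; |τ_Q| = 3.

Equivalence classes: [1], [2=4], [3].
Quotient map π: X → X/∼ sends 1 ↦ [1], 2 ↦ [2=4], 3 ↦ [3], 4 ↦ [2=4].
For each subset V ⊆ X/∼, compute π^{-1}(V) ⊆ X and check whether π^{-1}(V) ∈ τ. V is open in τ_Q iff π^{-1}(V) ∈ τ.
  V = {}: π^{-1}(V) = ∅ ∈ τ ✓.
  V = {[1]}: π^{-1}(V) = {1} ∈ τ ✓.
  V = {[2=4]}: π^{-1}(V) = {2, 4} ∉ τ ✗.
  V = {[1], [2=4]}: π^{-1}(V) = {1, 2, 4} ∉ τ ✗.
  V = {[3]}: π^{-1}(V) = {3} ∉ τ ✗.
  V = {[1], [3]}: π^{-1}(V) = {1, 3} ∉ τ ✗.
  V = {[2=4], [3]}: π^{-1}(V) = {2, 3, 4} ∉ τ ✗.
  V = {[1], [2=4], [3]}: π^{-1}(V) = {1, 2, 3, 4} ∈ τ ✓.
Open sets in the quotient: τ_Q = {{}, {[1]}, {[1], [2=4], [3]}} (3 elements).


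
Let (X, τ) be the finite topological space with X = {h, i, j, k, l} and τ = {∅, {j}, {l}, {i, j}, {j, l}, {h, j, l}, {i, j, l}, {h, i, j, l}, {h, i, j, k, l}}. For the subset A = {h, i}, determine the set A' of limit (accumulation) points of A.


A' = {k}

For each x ∈ X, list the open sets U ∈ τ with x ∈ U, then check whether U ∩ (A ∖ {x}) ≠ ∅ for every such U.
  x = h: open {h, j, l} ∋ x has {h, j, l} ∩ (A ∖ {h}) = ∅, so x is NOT a limit point.
  x = i: open {i, j} ∋ x has {i, j} ∩ (A ∖ {i}) = ∅, so x is NOT a limit point.
  x = j: open {j} ∋ x has {j} ∩ (A ∖ {j}) = ∅, so x is NOT a limit point.
  x = k: opens ∋ x are {h, i, j, k, l}; each meets A ∖ {k}, so x IS a limit point.
  x = l: open {l} ∋ x has {l} ∩ (A ∖ {l}) = ∅, so x is NOT a limit point.
Collecting: A' = {k}.


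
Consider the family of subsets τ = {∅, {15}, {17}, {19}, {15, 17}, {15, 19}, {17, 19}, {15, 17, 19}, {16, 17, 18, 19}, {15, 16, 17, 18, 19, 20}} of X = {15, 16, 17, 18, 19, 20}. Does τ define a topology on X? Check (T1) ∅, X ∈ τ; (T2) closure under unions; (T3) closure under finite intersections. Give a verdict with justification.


τ is NOT a topology on X.

Axiom (T1): ∅ ∈ τ? Yes; X ∈ τ? Yes.
Axiom (T2/T3): check pairwise unions and intersections of members of τ.
Counterexample for (T2): {15} ∪ {16, 17, 18, 19} = {15, 16, 17, 18, 19} ∉ τ. Therefore τ is NOT a topology.


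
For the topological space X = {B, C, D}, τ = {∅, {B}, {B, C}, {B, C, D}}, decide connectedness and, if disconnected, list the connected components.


(X, τ) is connected.

Find clopen sets (U ∈ τ with X ∖ U ∈ τ):
  U = ∅, X ∖ U = {B, C, D} — both open, so U is clopen.
  U = {B, C, D}, X ∖ U = ∅ — both open, so U is clopen.
Only trivial clopens (∅ and X) exist, so (X, τ) is connected.
Compute connected components by grouping points that agree on all clopens:
  component: {B, C, D}


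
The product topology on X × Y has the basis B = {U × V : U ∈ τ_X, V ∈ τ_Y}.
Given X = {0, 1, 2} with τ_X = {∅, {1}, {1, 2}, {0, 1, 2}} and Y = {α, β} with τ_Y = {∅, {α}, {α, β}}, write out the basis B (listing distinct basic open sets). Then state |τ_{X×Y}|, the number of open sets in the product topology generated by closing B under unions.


Basis B = {∅ × ∅, {1} × {α}, {1} × {α, β}, {1, 2} × {α}, {0, 1, 2} × {α}, {1, 2} × {α, β}, {0, 1, 2} × {α, β}}; |τ_{X×Y}| = 10.

Enumerate products U × V with U ∈ τ_X, V ∈ τ_Y (deduplicated):
  ∅ × ∅ = {} (∅)
  {1} × {α} = {(1,α)}
  {1} × {α, β} = {(1,α), (1,β)}
  {1, 2} × {α} = {(1,α), (2,α)}
  {0, 1, 2} × {α} = {(0,α), (1,α), (2,α)}
  {1, 2} × {α, β} = {(1,α), (1,β), (2,α), (2,β)}
  {0, 1, 2} × {α, β} = {(0,α), (0,β), (1,α), (1,β), (2,α), (2,β)}
These 7 distinct sets form the basis B.
Close under arbitrary unions to get τ_{X×Y}; counting gives |τ_{X×Y}| = 10.


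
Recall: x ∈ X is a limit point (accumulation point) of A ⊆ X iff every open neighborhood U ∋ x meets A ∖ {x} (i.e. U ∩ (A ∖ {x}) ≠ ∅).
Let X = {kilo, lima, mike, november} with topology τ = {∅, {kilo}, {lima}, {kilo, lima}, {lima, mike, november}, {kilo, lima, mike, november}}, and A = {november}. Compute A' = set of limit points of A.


A' = {mike}

For each x ∈ X, list the open sets U ∈ τ with x ∈ U, then check whether U ∩ (A ∖ {x}) ≠ ∅ for every such U.
  x = kilo: open {kilo} ∋ x has {kilo} ∩ (A ∖ {kilo}) = ∅, so x is NOT a limit point.
  x = lima: open {lima} ∋ x has {lima} ∩ (A ∖ {lima}) = ∅, so x is NOT a limit point.
  x = mike: opens ∋ x are {lima, mike, november}, {kilo, lima, mike, november}; each meets A ∖ {mike}, so x IS a limit point.
  x = november: open {lima, mike, november} ∋ x has {lima, mike, november} ∩ (A ∖ {november}) = ∅, so x is NOT a limit point.
Collecting: A' = {mike}.


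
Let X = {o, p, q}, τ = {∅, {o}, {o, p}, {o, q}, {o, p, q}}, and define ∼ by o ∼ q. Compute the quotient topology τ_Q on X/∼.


X/∼ = {[o=q], [p]}; |τ_Q| = 3.

Equivalence classes: [o=q], [p].
Quotient map π: X → X/∼ sends o ↦ [o=q], p ↦ [p], q ↦ [o=q].
For each subset V ⊆ X/∼, compute π^{-1}(V) ⊆ X and check whether π^{-1}(V) ∈ τ. V is open in τ_Q iff π^{-1}(V) ∈ τ.
  V = {}: π^{-1}(V) = ∅ ∈ τ ✓.
  V = {[o=q]}: π^{-1}(V) = {o, q} ∈ τ ✓.
  V = {[p]}: π^{-1}(V) = {p} ∉ τ ✗.
  V = {[o=q], [p]}: π^{-1}(V) = {o, p, q} ∈ τ ✓.
Open sets in the quotient: τ_Q = {{}, {[o=q]}, {[o=q], [p]}} (3 elements).


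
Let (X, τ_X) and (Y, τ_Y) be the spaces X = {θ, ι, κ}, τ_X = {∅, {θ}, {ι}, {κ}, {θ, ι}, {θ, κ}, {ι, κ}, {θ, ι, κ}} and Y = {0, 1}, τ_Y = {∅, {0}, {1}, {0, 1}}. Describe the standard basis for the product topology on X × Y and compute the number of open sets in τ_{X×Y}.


Basis B = {∅ × ∅, {θ} × {0}, {θ} × {1}, {ι} × {0}, {ι} × {1}, {κ} × {0}, {κ} × {1}, {θ} × {0, 1}, {θ, ι} × {0}, {θ, κ} × {0}, {θ, ι} × {1}, {θ, κ} × {1}, {ι} × {0, 1}, {ι, κ} × {0}, {ι, κ} × {1}, {κ} × {0, 1}, {θ, ι, κ} × {0}, {θ, ι, κ} × {1}, {θ, ι} × {0, 1}, {θ, κ} × {0, 1}, {ι, κ} × {0, 1}, {θ, ι, κ} × {0, 1}}; |τ_{X×Y}| = 64.

Enumerate products U × V with U ∈ τ_X, V ∈ τ_Y (deduplicated):
  ∅ × ∅ = {} (∅)
  {θ} × {0} = {(θ,0)}
  {θ} × {1} = {(θ,1)}
  {ι} × {0} = {(ι,0)}
  {ι} × {1} = {(ι,1)}
  {κ} × {0} = {(κ,0)}
  {κ} × {1} = {(κ,1)}
  {θ} × {0, 1} = {(θ,0), (θ,1)}
  {θ, ι} × {0} = {(θ,0), (ι,0)}
  {θ, κ} × {0} = {(θ,0), (κ,0)}
  {θ, ι} × {1} = {(θ,1), (ι,1)}
  {θ, κ} × {1} = {(θ,1), (κ,1)}
  {ι} × {0, 1} = {(ι,0), (ι,1)}
  {ι, κ} × {0} = {(ι,0), (κ,0)}
  {ι, κ} × {1} = {(ι,1), (κ,1)}
  {κ} × {0, 1} = {(κ,0), (κ,1)}
  {θ, ι, κ} × {0} = {(θ,0), (ι,0), (κ,0)}
  {θ, ι, κ} × {1} = {(θ,1), (ι,1), (κ,1)}
  {θ, ι} × {0, 1} = {(θ,0), (θ,1), (ι,0), (ι,1)}
  {θ, κ} × {0, 1} = {(θ,0), (θ,1), (κ,0), (κ,1)}
  {ι, κ} × {0, 1} = {(ι,0), (ι,1), (κ,0), (κ,1)}
  {θ, ι, κ} × {0, 1} = {(θ,0), (θ,1), (ι,0), (ι,1), (κ,0), (κ,1)}
These 22 distinct sets form the basis B.
Close under arbitrary unions to get τ_{X×Y}; counting gives |τ_{X×Y}| = 64.


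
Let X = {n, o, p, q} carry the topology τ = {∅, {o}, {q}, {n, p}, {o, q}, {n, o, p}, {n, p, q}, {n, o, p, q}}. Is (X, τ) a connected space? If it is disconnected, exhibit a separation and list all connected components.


(X, τ) is disconnected; components = [{o}, {q}, {n, p}].

Find clopen sets (U ∈ τ with X ∖ U ∈ τ):
  U = ∅, X ∖ U = {n, o, p, q} — both open, so U is clopen.
  U = {o}, X ∖ U = {n, p, q} — both open, so U is clopen.
  U = {q}, X ∖ U = {n, o, p} — both open, so U is clopen.
  U = {n, p}, X ∖ U = {o, q} — both open, so U is clopen.
  U = {o, q}, X ∖ U = {n, p} — both open, so U is clopen.
  U = {n, o, p}, X ∖ U = {q} — both open, so U is clopen.
  U = {n, p, q}, X ∖ U = {o} — both open, so U is clopen.
  U = {n, o, p, q}, X ∖ U = ∅ — both open, so U is clopen.
Nontrivial clopen(s) exist: e.g. {q}. So (X, τ) is disconnected.
Compute connected components by grouping points that agree on all clopens:
  component: {o}
  component: {q}
  component: {n, p}


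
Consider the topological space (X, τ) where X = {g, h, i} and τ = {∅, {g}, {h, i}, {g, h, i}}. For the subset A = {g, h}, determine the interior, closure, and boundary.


int(A) = {g}, cl(A) = {g, h, i}, ∂A = {h, i}.

Closed sets in (X, τ) are complements of opens:
  closed(X, τ) = {∅, {g}, {h, i}, {g, h, i}}.
int(A) = ⋃ {U ∈ τ : U ⊆ A}. Opens contained in A: ∅, {g}.
Taking the union of these: int(A) = {g}.
cl(A) = ⋂ {C closed : A ⊆ C}. Closed sets containing A: {g, h, i}.
Intersecting these: cl(A) = {g, h, i}.
∂A = cl(A) ∖ int(A) = {g, h, i} ∖ {g} = {h, i}.


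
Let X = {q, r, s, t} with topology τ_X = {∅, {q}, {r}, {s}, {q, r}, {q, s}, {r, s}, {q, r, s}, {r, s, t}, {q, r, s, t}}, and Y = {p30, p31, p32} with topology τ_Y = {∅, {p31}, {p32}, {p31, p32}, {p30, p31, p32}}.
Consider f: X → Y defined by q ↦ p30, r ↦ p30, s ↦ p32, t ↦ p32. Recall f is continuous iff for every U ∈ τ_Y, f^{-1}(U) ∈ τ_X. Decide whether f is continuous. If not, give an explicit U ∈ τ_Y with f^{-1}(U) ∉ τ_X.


f is NOT continuous.

Compute f^{-1}(U) for each U ∈ τ_Y:
  U = ∅: f^{-1}(U) = ∅ ∈ τ_X ✓.
  U = {p31}: f^{-1}(U) = ∅ ∈ τ_X ✓.
  U = {p32}: f^{-1}(U) = {s, t} ∉ τ_X ✗.
  U = {p31, p32}: f^{-1}(U) = {s, t} ∉ τ_X ✗.
  U = {p30, p31, p32}: f^{-1}(U) = {q, r, s, t} ∈ τ_X ✓.
Found U = {p32} with f^{-1}(U) = {s, t} not in τ_X. Therefore f is NOT continuous.


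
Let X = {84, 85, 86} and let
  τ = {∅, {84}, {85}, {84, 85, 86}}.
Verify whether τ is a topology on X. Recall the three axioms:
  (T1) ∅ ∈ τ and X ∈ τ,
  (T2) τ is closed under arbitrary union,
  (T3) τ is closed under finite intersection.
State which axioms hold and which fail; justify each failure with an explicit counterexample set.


τ is NOT a topology on X.

Axiom (T1): ∅ ∈ τ? Yes; X ∈ τ? Yes.
Axiom (T2/T3): check pairwise unions and intersections of members of τ.
Counterexample for (T2): {84} ∪ {85} = {84, 85} ∉ τ. Therefore τ is NOT a topology.


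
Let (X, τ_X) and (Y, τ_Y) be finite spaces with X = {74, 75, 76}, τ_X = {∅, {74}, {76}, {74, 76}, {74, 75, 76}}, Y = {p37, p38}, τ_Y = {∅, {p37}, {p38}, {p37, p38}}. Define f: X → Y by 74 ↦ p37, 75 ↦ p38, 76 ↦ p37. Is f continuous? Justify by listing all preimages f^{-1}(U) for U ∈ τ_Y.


f is NOT continuous.

Compute f^{-1}(U) for each U ∈ τ_Y:
  U = ∅: f^{-1}(U) = ∅ ∈ τ_X ✓.
  U = {p37}: f^{-1}(U) = {74, 76} ∈ τ_X ✓.
  U = {p38}: f^{-1}(U) = {75} ∉ τ_X ✗.
  U = {p37, p38}: f^{-1}(U) = {74, 75, 76} ∈ τ_X ✓.
Found U = {p38} with f^{-1}(U) = {75} not in τ_X. Therefore f is NOT continuous.


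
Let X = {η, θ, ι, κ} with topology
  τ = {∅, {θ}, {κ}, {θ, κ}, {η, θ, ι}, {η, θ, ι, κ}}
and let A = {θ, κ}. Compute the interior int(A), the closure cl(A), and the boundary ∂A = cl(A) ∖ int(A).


int(A) = {θ, κ}, cl(A) = {η, θ, ι, κ}, ∂A = {η, ι}.

Closed sets in (X, τ) are complements of opens:
  closed(X, τ) = {∅, {κ}, {η, ι}, {η, θ, ι}, {η, ι, κ}, {η, θ, ι, κ}}.
int(A) = ⋃ {U ∈ τ : U ⊆ A}. Opens contained in A: ∅, {θ}, {κ}, {θ, κ}.
Taking the union of these: int(A) = {θ, κ}.
cl(A) = ⋂ {C closed : A ⊆ C}. Closed sets containing A: {η, θ, ι, κ}.
Intersecting these: cl(A) = {η, θ, ι, κ}.
∂A = cl(A) ∖ int(A) = {η, θ, ι, κ} ∖ {θ, κ} = {η, ι}.


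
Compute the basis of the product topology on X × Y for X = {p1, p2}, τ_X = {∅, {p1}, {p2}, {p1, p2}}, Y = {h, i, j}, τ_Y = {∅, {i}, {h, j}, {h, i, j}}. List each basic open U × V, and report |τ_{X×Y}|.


Basis B = {∅ × ∅, {p1} × {i}, {p2} × {i}, {p1} × {h, j}, {p1, p2} × {i}, {p2} × {h, j}, {p1} × {h, i, j}, {p2} × {h, i, j}, {p1, p2} × {h, j}, {p1, p2} × {h, i, j}}; |τ_{X×Y}| = 16.

Enumerate products U × V with U ∈ τ_X, V ∈ τ_Y (deduplicated):
  ∅ × ∅ = {} (∅)
  {p1} × {i} = {(p1,i)}
  {p2} × {i} = {(p2,i)}
  {p1} × {h, j} = {(p1,h), (p1,j)}
  {p1, p2} × {i} = {(p1,i), (p2,i)}
  {p2} × {h, j} = {(p2,h), (p2,j)}
  {p1} × {h, i, j} = {(p1,h), (p1,i), (p1,j)}
  {p2} × {h, i, j} = {(p2,h), (p2,i), (p2,j)}
  {p1, p2} × {h, j} = {(p1,h), (p1,j), (p2,h), (p2,j)}
  {p1, p2} × {h, i, j} = {(p1,h), (p1,i), (p1,j), (p2,h), (p2,i), (p2,j)}
These 10 distinct sets form the basis B.
Close under arbitrary unions to get τ_{X×Y}; counting gives |τ_{X×Y}| = 16.


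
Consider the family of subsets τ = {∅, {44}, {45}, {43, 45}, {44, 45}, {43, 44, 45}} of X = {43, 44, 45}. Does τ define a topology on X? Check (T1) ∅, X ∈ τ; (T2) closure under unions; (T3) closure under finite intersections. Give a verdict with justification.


τ IS a topology on X.

Axiom (T1): ∅ ∈ τ? Yes; X ∈ τ? Yes.
Axiom (T2/T3): check pairwise unions and intersections of members of τ.
All pairwise intersections and unions checked — each lies in τ. Therefore τ satisfies (T1), (T2), (T3): it IS a topology on X.


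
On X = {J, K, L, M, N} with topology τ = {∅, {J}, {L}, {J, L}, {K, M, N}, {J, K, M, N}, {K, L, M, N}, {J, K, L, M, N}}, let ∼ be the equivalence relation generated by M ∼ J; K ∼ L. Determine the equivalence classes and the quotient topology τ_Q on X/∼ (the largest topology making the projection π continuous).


X/∼ = {[J=M], [K=L], [N]}; |τ_Q| = 2.

Equivalence classes: [J=M], [K=L], [N].
Quotient map π: X → X/∼ sends J ↦ [J=M], K ↦ [K=L], L ↦ [K=L], M ↦ [J=M], N ↦ [N].
For each subset V ⊆ X/∼, compute π^{-1}(V) ⊆ X and check whether π^{-1}(V) ∈ τ. V is open in τ_Q iff π^{-1}(V) ∈ τ.
  V = {}: π^{-1}(V) = ∅ ∈ τ ✓.
  V = {[J=M]}: π^{-1}(V) = {J, M} ∉ τ ✗.
  V = {[K=L]}: π^{-1}(V) = {K, L} ∉ τ ✗.
  V = {[J=M], [K=L]}: π^{-1}(V) = {J, K, L, M} ∉ τ ✗.
  V = {[N]}: π^{-1}(V) = {N} ∉ τ ✗.
  V = {[J=M], [N]}: π^{-1}(V) = {J, M, N} ∉ τ ✗.
  V = {[K=L], [N]}: π^{-1}(V) = {K, L, N} ∉ τ ✗.
  V = {[J=M], [K=L], [N]}: π^{-1}(V) = {J, K, L, M, N} ∈ τ ✓.
Open sets in the quotient: τ_Q = {{}, {[J=M], [K=L], [N]}} (2 elements).


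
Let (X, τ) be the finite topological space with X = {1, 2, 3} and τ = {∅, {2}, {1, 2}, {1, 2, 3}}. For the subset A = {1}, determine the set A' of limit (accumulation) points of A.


A' = {3}

For each x ∈ X, list the open sets U ∈ τ with x ∈ U, then check whether U ∩ (A ∖ {x}) ≠ ∅ for every such U.
  x = 1: open {1, 2} ∋ x has {1, 2} ∩ (A ∖ {1}) = ∅, so x is NOT a limit point.
  x = 2: open {2} ∋ x has {2} ∩ (A ∖ {2}) = ∅, so x is NOT a limit point.
  x = 3: opens ∋ x are {1, 2, 3}; each meets A ∖ {3}, so x IS a limit point.
Collecting: A' = {3}.
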